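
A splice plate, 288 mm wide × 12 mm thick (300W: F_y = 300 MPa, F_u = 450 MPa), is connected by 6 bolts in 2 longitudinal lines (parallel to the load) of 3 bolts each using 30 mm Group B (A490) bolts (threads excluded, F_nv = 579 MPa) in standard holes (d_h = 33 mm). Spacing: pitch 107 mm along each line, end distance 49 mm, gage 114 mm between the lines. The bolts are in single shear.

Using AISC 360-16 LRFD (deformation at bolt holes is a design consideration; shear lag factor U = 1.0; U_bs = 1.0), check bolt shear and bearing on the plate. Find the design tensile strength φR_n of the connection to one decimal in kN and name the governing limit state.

Bolt shear: A_b = π(30)²/4 = 706.86 mm². φR_n = 0.75 × 579 × 706.86 × 6 × 1 = 1841.7 kN.
Bearing (12 mm plate, F_u = 450 MPa): end bolts L_c = 49 − 33/2 = 32.5, R_n = min(1.2×32.5×12×450, 2.4×30×12×450) = 210.6 kN/bolt; interior L_c = 107 − 33 = 74, R_n = 388.8 kN/bolt. φR_n = 0.75 × (2×210.6 + 4×388.8) = 1482.3 kN.
Governing: min(1841.7, 1482.3) = 1482.3 kN → bearing.

1482.3 kN (bearing governs)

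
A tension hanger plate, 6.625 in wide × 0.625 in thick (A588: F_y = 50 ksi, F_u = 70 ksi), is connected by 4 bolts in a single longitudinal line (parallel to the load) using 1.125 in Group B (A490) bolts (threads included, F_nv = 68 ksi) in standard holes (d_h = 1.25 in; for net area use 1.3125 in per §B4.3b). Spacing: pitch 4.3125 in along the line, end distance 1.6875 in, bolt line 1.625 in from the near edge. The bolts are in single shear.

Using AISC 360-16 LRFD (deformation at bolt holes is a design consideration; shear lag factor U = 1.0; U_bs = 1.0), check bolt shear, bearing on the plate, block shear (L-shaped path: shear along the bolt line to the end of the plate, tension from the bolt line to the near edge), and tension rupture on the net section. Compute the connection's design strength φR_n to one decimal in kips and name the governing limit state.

Bolt shear: A_b = π(1.125)²/4 = 0.99402 in². φR_n = 0.75 × 68 × 0.99402 × 4 × 1 = 202.8 kips.
Bearing (0.625 in plate, F_u = 70 ksi): end bolts L_c = 1.6875 − 1.25/2 = 1.0625, R_n = min(1.2×1.0625×0.625×70, 2.4×1.125×0.625×70) = 55.781 kips/bolt; interior L_c = 4.3125 − 1.25 = 3.0625, R_n = 118.13 kips/bolt. φR_n = 0.75 × (1×55.781 + 3×118.13) = 307.6 kips.
Block shear: shear path 1×[1.6875+3×4.3125] = 1×14.625 in, A_gv = 9.1406, A_nv = 1×(14.625 − 3.5×1.3125)×0.625 = 6.2695 in²; tension to near edge: (1.625 − 0.5×1.3125)×0.625 = 0.60547 in². R_n = min(0.6×70×6.2695, 0.6×50×9.1406) + 1.0×70×0.60547 = min(263.32, 274.22) + 42.383 = 305.7 kips. φR_n = 0.75 × 305.7 = 229.3 kips.
Tension rupture (net): A_n = (6.625 − 1×1.3125)×0.625 = 3.3203 in² (U = 1.0, A_e = A_n). φR_n = 0.75 × 70 × 3.3203 = 174.3 kips.
Governing: min(202.8, 307.6, 229.3, 174.3) = 174.3 kips → net-section rupture.

174.3 kips (net-section rupture governs)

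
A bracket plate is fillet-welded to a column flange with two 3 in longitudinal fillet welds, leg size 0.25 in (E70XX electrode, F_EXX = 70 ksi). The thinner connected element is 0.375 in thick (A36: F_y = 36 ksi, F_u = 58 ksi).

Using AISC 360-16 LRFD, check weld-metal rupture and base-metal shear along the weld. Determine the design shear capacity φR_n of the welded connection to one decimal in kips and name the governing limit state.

Weld metal: throat = 0.707×0.25 = 0.17675 in, L = 2×3 = 6 in. φR_n = 0.75 × 0.6 × 70 × 0.17675 × 6 = 33.4 kips.
Base metal shear (0.375 in plate): yield φR_n = 1.0×0.6×36×0.375×6 = 48.6 kips; rupture φR_n = 0.75×0.6×58×0.375×6 = 58.7 kips; take 48.6 kips (yield).
Governing: min(33.4, 48.6) = 33.4 kips → weld metal.

33.4 kips (weld metal governs)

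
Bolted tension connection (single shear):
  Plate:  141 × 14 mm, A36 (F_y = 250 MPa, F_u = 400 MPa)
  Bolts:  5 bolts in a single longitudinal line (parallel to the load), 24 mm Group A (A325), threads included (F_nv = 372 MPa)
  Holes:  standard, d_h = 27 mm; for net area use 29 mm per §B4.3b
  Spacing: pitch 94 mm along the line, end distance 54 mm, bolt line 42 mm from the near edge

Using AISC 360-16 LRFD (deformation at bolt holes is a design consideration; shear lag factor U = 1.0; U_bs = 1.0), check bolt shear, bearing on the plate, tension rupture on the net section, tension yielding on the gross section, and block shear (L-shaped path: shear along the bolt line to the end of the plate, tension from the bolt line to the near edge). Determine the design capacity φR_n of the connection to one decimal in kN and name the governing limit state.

Bolt shear: A_b = π(24)²/4 = 452.39 mm². φR_n = 0.75 × 372 × 452.39 × 5 × 1 = 631.1 kN.
Bearing (14 mm plate, F_u = 400 MPa): end bolts L_c = 54 − 27/2 = 40.5, R_n = min(1.2×40.5×14×400, 2.4×24×14×400) = 272.16 kN/bolt; interior L_c = 94 − 27 = 67, R_n = 322.56 kN/bolt. φR_n = 0.75 × (1×272.16 + 4×322.56) = 1171.8 kN.
Tension rupture (net): A_n = (141 − 1×29)×14 = 1568 mm² (U = 1.0, A_e = A_n). φR_n = 0.75 × 400 × 1568 = 470.4 kN.
Tension yield (gross): A_g = 141×14 = 1974 mm². φR_n = 0.90 × 250 × 1974 = 444.2 kN.
Block shear: shear path 1×[54+4×94] = 1×430 mm, A_gv = 6020, A_nv = 1×(430 − 4.5×29)×14 = 4193 mm²; tension to near edge: (42 − 0.5×29)×14 = 385 mm². R_n = min(0.6×400×4193, 0.6×250×6020) + 1.0×400×385 = min(1006.3, 903) + 154 = 1057 kN. φR_n = 0.75 × 1057 = 792.8 kN.
Governing: min(631.1, 1171.8, 470.4, 444.2, 792.8) = 444.2 kN → gross-section yield.

444.2 kN (gross-section yield governs)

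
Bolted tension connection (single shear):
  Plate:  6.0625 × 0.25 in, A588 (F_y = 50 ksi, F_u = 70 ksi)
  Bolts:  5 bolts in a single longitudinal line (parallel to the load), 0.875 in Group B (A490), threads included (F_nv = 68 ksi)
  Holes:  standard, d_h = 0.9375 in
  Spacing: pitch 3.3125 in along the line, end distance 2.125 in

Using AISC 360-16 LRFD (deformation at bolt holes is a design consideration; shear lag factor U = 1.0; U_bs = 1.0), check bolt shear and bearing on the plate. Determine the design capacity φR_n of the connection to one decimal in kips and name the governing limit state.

Bolt shear: A_b = π(0.875)²/4 = 0.60132 in². φR_n = 0.75 × 68 × 0.60132 × 5 × 1 = 153.3 kips.
Bearing (0.25 in plate, F_u = 70 ksi): end bolts L_c = 2.125 − 0.9375/2 = 1.65625, R_n = min(1.2×1.65625×0.25×70, 2.4×0.875×0.25×70) = 34.781 kips/bolt; interior L_c = 3.3125 − 0.9375 = 2.375, R_n = 36.75 kips/bolt. φR_n = 0.75 × (1×34.781 + 4×36.75) = 136.3 kips.
Governing: min(153.3, 136.3) = 136.3 kips → bearing.

136.3 kips (bearing governs)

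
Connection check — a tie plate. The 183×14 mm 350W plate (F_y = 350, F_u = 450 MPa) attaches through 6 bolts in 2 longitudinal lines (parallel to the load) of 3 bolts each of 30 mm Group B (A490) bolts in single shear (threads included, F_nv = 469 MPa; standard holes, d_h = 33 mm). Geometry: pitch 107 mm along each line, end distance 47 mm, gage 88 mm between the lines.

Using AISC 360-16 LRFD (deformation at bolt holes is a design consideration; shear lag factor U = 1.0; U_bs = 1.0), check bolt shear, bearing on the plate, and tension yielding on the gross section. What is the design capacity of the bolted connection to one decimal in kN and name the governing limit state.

Bolt shear: A_b = π(30)²/4 = 706.86 mm². φR_n = 0.75 × 469 × 706.86 × 6 × 1 = 1491.8 kN.
Bearing (14 mm plate, F_u = 450 MPa): end bolts L_c = 47 − 33/2 = 30.5, R_n = min(1.2×30.5×14×450, 2.4×30×14×450) = 230.58 kN/bolt; interior L_c = 107 − 33 = 74, R_n = 453.6 kN/bolt. φR_n = 0.75 × (2×230.58 + 4×453.6) = 1706.7 kN.
Tension yield (gross): A_g = 183×14 = 2562 mm². φR_n = 0.90 × 350 × 2562 = 807.0 kN.
Governing: min(1491.8, 1706.7, 807.0) = 807.0 kN → gross-section yield.

807.0 kN (gross-section yield governs)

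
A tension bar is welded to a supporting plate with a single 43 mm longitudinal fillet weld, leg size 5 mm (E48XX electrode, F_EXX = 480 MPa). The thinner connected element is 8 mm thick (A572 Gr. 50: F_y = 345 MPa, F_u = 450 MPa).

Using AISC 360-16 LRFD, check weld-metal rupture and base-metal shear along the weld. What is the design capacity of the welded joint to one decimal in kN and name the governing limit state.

32.8 kN (weld metal governs)

Weld metal: throat = 0.707×5 = 3.535 mm, L = 43 mm. φR_n = 0.75 × 0.6 × 480 × 3.535 × 43 = 32.8 kN.
Base metal shear (8 mm plate): yield φR_n = 1.0×0.6×345×8×43 = 71.2 kN; rupture φR_n = 0.75×0.6×450×8×43 = 69.7 kN; take 69.7 kN (rupture).
Governing: min(32.8, 69.7) = 32.8 kN → weld metal.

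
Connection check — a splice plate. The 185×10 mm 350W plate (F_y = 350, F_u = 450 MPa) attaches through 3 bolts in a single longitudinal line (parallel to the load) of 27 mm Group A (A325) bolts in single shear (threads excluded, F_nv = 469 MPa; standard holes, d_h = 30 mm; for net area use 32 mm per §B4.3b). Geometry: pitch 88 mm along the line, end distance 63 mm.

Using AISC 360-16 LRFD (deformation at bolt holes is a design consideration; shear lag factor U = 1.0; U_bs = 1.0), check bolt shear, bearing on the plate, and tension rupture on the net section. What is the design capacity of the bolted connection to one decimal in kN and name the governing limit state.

516.4 kN (net-section rupture governs)

Bolt shear: A_b = π(27)²/4 = 572.56 mm². φR_n = 0.75 × 469 × 572.56 × 3 × 1 = 604.2 kN.
Bearing (10 mm plate, F_u = 450 MPa): end bolts L_c = 63 − 30/2 = 48, R_n = min(1.2×48×10×450, 2.4×27×10×450) = 259.2 kN/bolt; interior L_c = 88 − 30 = 58, R_n = 291.6 kN/bolt. φR_n = 0.75 × (1×259.2 + 2×291.6) = 631.8 kN.
Tension rupture (net): A_n = (185 − 1×32)×10 = 1530 mm² (U = 1.0, A_e = A_n). φR_n = 0.75 × 450 × 1530 = 516.4 kN.
Governing: min(604.2, 631.8, 516.4) = 516.4 kN → net-section rupture.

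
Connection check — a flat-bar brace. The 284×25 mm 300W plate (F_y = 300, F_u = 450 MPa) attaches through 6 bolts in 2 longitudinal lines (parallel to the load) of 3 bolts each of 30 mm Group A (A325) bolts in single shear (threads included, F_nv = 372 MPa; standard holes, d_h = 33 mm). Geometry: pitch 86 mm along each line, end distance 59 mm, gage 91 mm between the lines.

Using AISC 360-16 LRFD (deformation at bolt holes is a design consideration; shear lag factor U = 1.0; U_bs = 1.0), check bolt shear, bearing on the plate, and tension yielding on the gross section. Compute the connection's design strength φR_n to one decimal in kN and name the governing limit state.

Bolt shear: A_b = π(30)²/4 = 706.86 mm². φR_n = 0.75 × 372 × 706.86 × 6 × 1 = 1183.3 kN.
Bearing (25 mm plate, F_u = 450 MPa): end bolts L_c = 59 − 33/2 = 42.5, R_n = min(1.2×42.5×25×450, 2.4×30×25×450) = 573.75 kN/bolt; interior L_c = 86 − 33 = 53, R_n = 715.5 kN/bolt. φR_n = 0.75 × (2×573.75 + 4×715.5) = 3007.1 kN.
Tension yield (gross): A_g = 284×25 = 7100 mm². φR_n = 0.90 × 300 × 7100 = 1917.0 kN.
Governing: min(1183.3, 3007.1, 1917.0) = 1183.3 kN → bolt shear.

1183.3 kN (bolt shear governs)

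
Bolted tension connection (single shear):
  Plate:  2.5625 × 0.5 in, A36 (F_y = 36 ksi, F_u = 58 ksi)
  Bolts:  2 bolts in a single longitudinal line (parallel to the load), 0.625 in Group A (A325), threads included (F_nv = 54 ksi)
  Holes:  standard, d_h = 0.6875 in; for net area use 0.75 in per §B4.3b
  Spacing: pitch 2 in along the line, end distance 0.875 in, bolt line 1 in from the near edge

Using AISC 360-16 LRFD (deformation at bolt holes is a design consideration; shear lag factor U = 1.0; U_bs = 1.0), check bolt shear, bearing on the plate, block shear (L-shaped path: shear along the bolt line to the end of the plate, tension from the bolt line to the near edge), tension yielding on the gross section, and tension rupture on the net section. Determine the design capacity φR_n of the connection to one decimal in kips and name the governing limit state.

24.9 kips (bolt shear governs)

Bolt shear: A_b = π(0.625)²/4 = 0.3068 in². φR_n = 0.75 × 54 × 0.3068 × 2 × 1 = 24.9 kips.
Bearing (0.5 in plate, F_u = 58 ksi): end bolts L_c = 0.875 − 0.6875/2 = 0.53125, R_n = min(1.2×0.53125×0.5×58, 2.4×0.625×0.5×58) = 18.488 kips/bolt; interior L_c = 2 − 0.6875 = 1.3125, R_n = 43.5 kips/bolt. φR_n = 0.75 × (1×18.488 + 1×43.5) = 46.5 kips.
Block shear: shear path 1×[0.875+1×2] = 1×2.875 in, A_gv = 1.4375, A_nv = 1×(2.875 − 1.5×0.75)×0.5 = 0.875 in²; tension to near edge: (1 − 0.5×0.75)×0.5 = 0.3125 in². R_n = min(0.6×58×0.875, 0.6×36×1.4375) + 1.0×58×0.3125 = min(30.45, 31.05) + 18.125 = 48.575 kips. φR_n = 0.75 × 48.575 = 36.4 kips.
Tension yield (gross): A_g = 2.5625×0.5 = 1.2813 in². φR_n = 0.90 × 36 × 1.2813 = 41.5 kips.
Tension rupture (net): A_n = (2.5625 − 1×0.75)×0.5 = 0.90625 in² (U = 1.0, A_e = A_n). φR_n = 0.75 × 58 × 0.90625 = 39.4 kips.
Governing: min(24.9, 46.5, 36.4, 41.5, 39.4) = 24.9 kips → bolt shear.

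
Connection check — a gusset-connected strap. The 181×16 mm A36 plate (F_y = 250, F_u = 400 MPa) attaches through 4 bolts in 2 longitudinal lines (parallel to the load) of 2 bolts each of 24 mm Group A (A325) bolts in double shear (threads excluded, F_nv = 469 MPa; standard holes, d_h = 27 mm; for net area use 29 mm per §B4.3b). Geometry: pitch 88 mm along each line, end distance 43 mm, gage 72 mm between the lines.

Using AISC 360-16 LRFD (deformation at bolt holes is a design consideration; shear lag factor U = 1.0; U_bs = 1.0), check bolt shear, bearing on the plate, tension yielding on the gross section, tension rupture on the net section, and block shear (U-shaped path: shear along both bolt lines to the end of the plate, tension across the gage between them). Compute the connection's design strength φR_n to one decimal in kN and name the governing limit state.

Bolt shear: A_b = π(24)²/4 = 452.39 mm². φR_n = 0.75 × 469 × 452.39 × 4 × 2 = 1273.0 kN.
Bearing (16 mm plate, F_u = 400 MPa): end bolts L_c = 43 − 27/2 = 29.5, R_n = min(1.2×29.5×16×400, 2.4×24×16×400) = 226.56 kN/bolt; interior L_c = 88 − 27 = 61, R_n = 368.64 kN/bolt. φR_n = 0.75 × (2×226.56 + 2×368.64) = 892.8 kN.
Tension yield (gross): A_g = 181×16 = 2896 mm². φR_n = 0.90 × 250 × 2896 = 651.6 kN.
Tension rupture (net): A_n = (181 − 2×29)×16 = 1968 mm² (U = 1.0, A_e = A_n). φR_n = 0.75 × 400 × 1968 = 590.4 kN.
Block shear: shear path 2×[43+1×88] = 2×131 mm, A_gv = 4192, A_nv = 2×(131 − 1.5×29)×16 = 2800 mm²; tension across gage: (72 − 1×29)×16 = 688 mm². R_n = min(0.6×400×2800, 0.6×250×4192) + 1.0×400×688 = min(672, 628.8) + 275.2 = 904 kN. φR_n = 0.75 × 904 = 678.0 kN.
Governing: min(1273.0, 892.8, 651.6, 590.4, 678.0) = 590.4 kN → net-section rupture.

590.4 kN (net-section rupture governs)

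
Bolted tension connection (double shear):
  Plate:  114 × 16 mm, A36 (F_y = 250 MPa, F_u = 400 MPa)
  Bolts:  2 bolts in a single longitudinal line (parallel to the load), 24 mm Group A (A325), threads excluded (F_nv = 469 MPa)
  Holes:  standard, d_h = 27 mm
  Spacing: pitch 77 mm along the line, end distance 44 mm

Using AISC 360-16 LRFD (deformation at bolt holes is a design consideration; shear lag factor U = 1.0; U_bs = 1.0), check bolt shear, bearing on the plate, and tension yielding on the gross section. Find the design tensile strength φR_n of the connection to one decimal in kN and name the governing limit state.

410.4 kN (gross-section yield governs)

Bolt shear: A_b = π(24)²/4 = 452.39 mm². φR_n = 0.75 × 469 × 452.39 × 2 × 2 = 636.5 kN.
Bearing (16 mm plate, F_u = 400 MPa): end bolts L_c = 44 − 27/2 = 30.5, R_n = min(1.2×30.5×16×400, 2.4×24×16×400) = 234.24 kN/bolt; interior L_c = 77 − 27 = 50, R_n = 368.64 kN/bolt. φR_n = 0.75 × (1×234.24 + 1×368.64) = 452.2 kN.
Tension yield (gross): A_g = 114×16 = 1824 mm². φR_n = 0.90 × 250 × 1824 = 410.4 kN.
Governing: min(636.5, 452.2, 410.4) = 410.4 kN → gross-section yield.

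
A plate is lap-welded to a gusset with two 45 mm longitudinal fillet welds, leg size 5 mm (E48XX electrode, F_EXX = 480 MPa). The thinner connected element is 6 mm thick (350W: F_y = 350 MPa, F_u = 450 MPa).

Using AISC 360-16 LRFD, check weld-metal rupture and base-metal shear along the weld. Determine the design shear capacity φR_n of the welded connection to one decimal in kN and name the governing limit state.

68.7 kN (weld metal governs)

Weld metal: throat = 0.707×5 = 3.535 mm, L = 2×45 = 90 mm. φR_n = 0.75 × 0.6 × 480 × 3.535 × 90 = 68.7 kN.
Base metal shear (6 mm plate): yield φR_n = 1.0×0.6×350×6×90 = 113.4 kN; rupture φR_n = 0.75×0.6×450×6×90 = 109.4 kN; take 109.4 kN (rupture).
Governing: min(68.7, 109.4) = 68.7 kN → weld metal.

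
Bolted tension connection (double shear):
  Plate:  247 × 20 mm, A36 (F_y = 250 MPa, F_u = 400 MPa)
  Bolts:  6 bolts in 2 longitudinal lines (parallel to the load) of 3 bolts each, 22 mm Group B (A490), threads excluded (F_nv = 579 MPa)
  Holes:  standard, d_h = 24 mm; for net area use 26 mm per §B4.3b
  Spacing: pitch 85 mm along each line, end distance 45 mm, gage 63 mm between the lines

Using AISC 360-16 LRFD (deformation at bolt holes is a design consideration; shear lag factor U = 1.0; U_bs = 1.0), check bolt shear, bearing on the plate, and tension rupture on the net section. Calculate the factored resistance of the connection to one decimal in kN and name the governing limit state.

Bolt shear: A_b = π(22)²/4 = 380.13 mm². φR_n = 0.75 × 579 × 380.13 × 6 × 2 = 1980.9 kN.
Bearing (20 mm plate, F_u = 400 MPa): end bolts L_c = 45 − 24/2 = 33, R_n = min(1.2×33×20×400, 2.4×22×20×400) = 316.8 kN/bolt; interior L_c = 85 − 24 = 61, R_n = 422.4 kN/bolt. φR_n = 0.75 × (2×316.8 + 4×422.4) = 1742.4 kN.
Tension rupture (net): A_n = (247 − 2×26)×20 = 3900 mm² (U = 1.0, A_e = A_n). φR_n = 0.75 × 400 × 3900 = 1170.0 kN.
Governing: min(1980.9, 1742.4, 1170.0) = 1170.0 kN → net-section rupture.

1170.0 kN (net-section rupture governs)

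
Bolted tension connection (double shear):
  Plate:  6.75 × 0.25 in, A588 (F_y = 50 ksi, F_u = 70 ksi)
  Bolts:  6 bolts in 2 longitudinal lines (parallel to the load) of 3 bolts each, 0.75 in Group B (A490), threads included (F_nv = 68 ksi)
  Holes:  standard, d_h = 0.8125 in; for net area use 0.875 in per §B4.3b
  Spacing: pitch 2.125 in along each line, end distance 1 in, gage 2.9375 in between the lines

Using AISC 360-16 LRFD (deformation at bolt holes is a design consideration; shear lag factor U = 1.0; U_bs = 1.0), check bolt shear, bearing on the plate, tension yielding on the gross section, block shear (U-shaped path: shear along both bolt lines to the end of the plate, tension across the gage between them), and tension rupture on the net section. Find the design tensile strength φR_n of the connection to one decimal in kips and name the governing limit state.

65.6 kips (net-section rupture governs)

Bolt shear: A_b = π(0.75)²/4 = 0.44179 in². φR_n = 0.75 × 68 × 0.44179 × 6 × 2 = 270.4 kips.
Bearing (0.25 in plate, F_u = 70 ksi): end bolts L_c = 1 − 0.8125/2 = 0.59375, R_n = min(1.2×0.59375×0.25×70, 2.4×0.75×0.25×70) = 12.469 kips/bolt; interior L_c = 2.125 − 0.8125 = 1.3125, R_n = 27.563 kips/bolt. φR_n = 0.75 × (2×12.469 + 4×27.563) = 101.4 kips.
Tension yield (gross): A_g = 6.75×0.25 = 1.6875 in². φR_n = 0.90 × 50 × 1.6875 = 75.9 kips.
Block shear: shear path 2×[1+2×2.125] = 2×5.25 in, A_gv = 2.625, A_nv = 2×(5.25 − 2.5×0.875)×0.25 = 1.5313 in²; tension across gage: (2.9375 − 1×0.875)×0.25 = 0.51563 in². R_n = min(0.6×70×1.5313, 0.6×50×2.625) + 1.0×70×0.51563 = min(64.315, 78.75) + 36.094 = 100.41 kips. φR_n = 0.75 × 100.41 = 75.3 kips.
Tension rupture (net): A_n = (6.75 − 2×0.875)×0.25 = 1.25 in² (U = 1.0, A_e = A_n). φR_n = 0.75 × 70 × 1.25 = 65.6 kips.
Governing: min(270.4, 101.4, 75.9, 75.3, 65.6) = 65.6 kips → net-section rupture.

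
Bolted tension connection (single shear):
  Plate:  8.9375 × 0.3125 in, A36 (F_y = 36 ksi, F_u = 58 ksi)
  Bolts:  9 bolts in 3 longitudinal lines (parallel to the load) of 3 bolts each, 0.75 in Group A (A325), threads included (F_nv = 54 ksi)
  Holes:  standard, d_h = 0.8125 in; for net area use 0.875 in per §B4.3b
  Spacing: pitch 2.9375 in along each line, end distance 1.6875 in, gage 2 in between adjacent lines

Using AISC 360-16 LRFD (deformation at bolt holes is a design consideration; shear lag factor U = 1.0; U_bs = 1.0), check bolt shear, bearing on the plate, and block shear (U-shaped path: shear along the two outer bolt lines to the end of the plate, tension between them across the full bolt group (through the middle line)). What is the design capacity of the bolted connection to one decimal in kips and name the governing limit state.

107.2 kips (block shear governs)

Bolt shear: A_b = π(0.75)²/4 = 0.44179 in². φR_n = 0.75 × 54 × 0.44179 × 9 × 1 = 161.0 kips.
Bearing (0.3125 in plate, F_u = 58 ksi): end bolts L_c = 1.6875 − 0.8125/2 = 1.28125, R_n = min(1.2×1.28125×0.3125×58, 2.4×0.75×0.3125×58) = 27.867 kips/bolt; interior L_c = 2.9375 − 0.8125 = 2.125, R_n = 32.625 kips/bolt. φR_n = 0.75 × (3×27.867 + 6×32.625) = 209.5 kips.
Block shear: shear path 2×[1.6875+2×2.9375] = 2×7.5625 in, A_gv = 4.7266, A_nv = 2×(7.5625 − 2.5×0.875)×0.3125 = 3.3594 in²; tension across gage: (4 − 2×0.875)×0.3125 = 0.70313 in². R_n = min(0.6×58×3.3594, 0.6×36×4.7266) + 1.0×58×0.70313 = min(116.91, 102.09) + 40.782 = 142.87 kips. φR_n = 0.75 × 142.87 = 107.2 kips.
Governing: min(161.0, 209.5, 107.2) = 107.2 kips → block shear.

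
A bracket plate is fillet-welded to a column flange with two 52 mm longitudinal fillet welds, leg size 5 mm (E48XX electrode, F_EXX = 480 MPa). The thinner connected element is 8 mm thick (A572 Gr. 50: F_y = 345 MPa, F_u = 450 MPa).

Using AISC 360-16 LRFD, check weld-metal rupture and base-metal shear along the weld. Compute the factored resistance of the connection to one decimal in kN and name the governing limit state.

79.4 kN (weld metal governs)

Weld metal: throat = 0.707×5 = 3.535 mm, L = 2×52 = 104 mm. φR_n = 0.75 × 0.6 × 480 × 3.535 × 104 = 79.4 kN.
Base metal shear (8 mm plate): yield φR_n = 1.0×0.6×345×8×104 = 172.2 kN; rupture φR_n = 0.75×0.6×450×8×104 = 168.5 kN; take 168.5 kN (rupture).
Governing: min(79.4, 168.5) = 79.4 kN → weld metal.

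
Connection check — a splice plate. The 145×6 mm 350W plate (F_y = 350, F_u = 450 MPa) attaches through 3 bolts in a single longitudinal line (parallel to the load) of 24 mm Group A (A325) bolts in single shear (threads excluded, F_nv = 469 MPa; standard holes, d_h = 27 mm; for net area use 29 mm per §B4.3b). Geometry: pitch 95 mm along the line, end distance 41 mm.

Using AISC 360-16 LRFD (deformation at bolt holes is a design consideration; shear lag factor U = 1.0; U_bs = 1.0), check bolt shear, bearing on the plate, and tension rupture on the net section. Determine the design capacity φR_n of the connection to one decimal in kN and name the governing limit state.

Bolt shear: A_b = π(24)²/4 = 452.39 mm². φR_n = 0.75 × 469 × 452.39 × 3 × 1 = 477.4 kN.
Bearing (6 mm plate, F_u = 450 MPa): end bolts L_c = 41 − 27/2 = 27.5, R_n = min(1.2×27.5×6×450, 2.4×24×6×450) = 89.1 kN/bolt; interior L_c = 95 − 27 = 68, R_n = 155.52 kN/bolt. φR_n = 0.75 × (1×89.1 + 2×155.52) = 300.1 kN.
Tension rupture (net): A_n = (145 − 1×29)×6 = 696 mm² (U = 1.0, A_e = A_n). φR_n = 0.75 × 450 × 696 = 234.9 kN.
Governing: min(477.4, 300.1, 234.9) = 234.9 kN → net-section rupture.

234.9 kN (net-section rupture governs)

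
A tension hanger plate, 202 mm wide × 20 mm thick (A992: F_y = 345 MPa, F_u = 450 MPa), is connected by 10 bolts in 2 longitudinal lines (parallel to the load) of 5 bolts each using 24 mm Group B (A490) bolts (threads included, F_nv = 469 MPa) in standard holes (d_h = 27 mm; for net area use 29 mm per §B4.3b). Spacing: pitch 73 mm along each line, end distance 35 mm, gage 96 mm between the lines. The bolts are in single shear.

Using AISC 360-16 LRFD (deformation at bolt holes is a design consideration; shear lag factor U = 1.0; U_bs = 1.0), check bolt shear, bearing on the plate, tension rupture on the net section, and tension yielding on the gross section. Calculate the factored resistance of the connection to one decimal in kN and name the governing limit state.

Bolt shear: A_b = π(24)²/4 = 452.39 mm². φR_n = 0.75 × 469 × 452.39 × 10 × 1 = 1591.3 kN.
Bearing (20 mm plate, F_u = 450 MPa): end bolts L_c = 35 − 27/2 = 21.5, R_n = min(1.2×21.5×20×450, 2.4×24×20×450) = 232.2 kN/bolt; interior L_c = 73 − 27 = 46, R_n = 496.8 kN/bolt. φR_n = 0.75 × (2×232.2 + 8×496.8) = 3329.1 kN.
Tension rupture (net): A_n = (202 − 2×29)×20 = 2880 mm² (U = 1.0, A_e = A_n). φR_n = 0.75 × 450 × 2880 = 972.0 kN.
Tension yield (gross): A_g = 202×20 = 4040 mm². φR_n = 0.90 × 345 × 4040 = 1254.4 kN.
Governing: min(1591.3, 3329.1, 972.0, 1254.4) = 972.0 kN → net-section rupture.

972.0 kN (net-section rupture governs)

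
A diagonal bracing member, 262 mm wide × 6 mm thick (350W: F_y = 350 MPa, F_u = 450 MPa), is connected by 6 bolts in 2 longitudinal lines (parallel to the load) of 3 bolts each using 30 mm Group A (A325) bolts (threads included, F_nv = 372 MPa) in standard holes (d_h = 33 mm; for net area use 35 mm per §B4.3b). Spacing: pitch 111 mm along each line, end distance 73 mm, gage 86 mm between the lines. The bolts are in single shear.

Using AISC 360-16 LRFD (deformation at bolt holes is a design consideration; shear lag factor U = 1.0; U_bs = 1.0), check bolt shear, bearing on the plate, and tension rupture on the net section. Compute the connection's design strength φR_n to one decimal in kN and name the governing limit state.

Bolt shear: A_b = π(30)²/4 = 706.86 mm². φR_n = 0.75 × 372 × 706.86 × 6 × 1 = 1183.3 kN.
Bearing (6 mm plate, F_u = 450 MPa): end bolts L_c = 73 − 33/2 = 56.5, R_n = min(1.2×56.5×6×450, 2.4×30×6×450) = 183.06 kN/bolt; interior L_c = 111 − 33 = 78, R_n = 194.4 kN/bolt. φR_n = 0.75 × (2×183.06 + 4×194.4) = 857.8 kN.
Tension rupture (net): A_n = (262 − 2×35)×6 = 1152 mm² (U = 1.0, A_e = A_n). φR_n = 0.75 × 450 × 1152 = 388.8 kN.
Governing: min(1183.3, 857.8, 388.8) = 388.8 kN → net-section rupture.

388.8 kN (net-section rupture governs)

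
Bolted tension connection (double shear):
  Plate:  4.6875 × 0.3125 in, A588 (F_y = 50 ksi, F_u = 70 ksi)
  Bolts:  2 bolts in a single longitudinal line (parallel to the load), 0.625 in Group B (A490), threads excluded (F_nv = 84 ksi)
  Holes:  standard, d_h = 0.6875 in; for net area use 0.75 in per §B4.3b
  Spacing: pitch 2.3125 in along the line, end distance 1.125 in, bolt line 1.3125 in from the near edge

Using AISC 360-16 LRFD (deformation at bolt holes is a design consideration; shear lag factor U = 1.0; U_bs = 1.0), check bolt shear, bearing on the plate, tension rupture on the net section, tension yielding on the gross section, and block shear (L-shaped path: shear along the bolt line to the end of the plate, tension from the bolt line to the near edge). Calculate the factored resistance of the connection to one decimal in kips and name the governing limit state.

Bolt shear: A_b = π(0.625)²/4 = 0.3068 in². φR_n = 0.75 × 84 × 0.3068 × 2 × 2 = 77.3 kips.
Bearing (0.3125 in plate, F_u = 70 ksi): end bolts L_c = 1.125 − 0.6875/2 = 0.78125, R_n = min(1.2×0.78125×0.3125×70, 2.4×0.625×0.3125×70) = 20.508 kips/bolt; interior L_c = 2.3125 − 0.6875 = 1.625, R_n = 32.813 kips/bolt. φR_n = 0.75 × (1×20.508 + 1×32.813) = 40.0 kips.
Tension rupture (net): A_n = (4.6875 − 1×0.75)×0.3125 = 1.2305 in² (U = 1.0, A_e = A_n). φR_n = 0.75 × 70 × 1.2305 = 64.6 kips.
Tension yield (gross): A_g = 4.6875×0.3125 = 1.4648 in². φR_n = 0.90 × 50 × 1.4648 = 65.9 kips.
Block shear: shear path 1×[1.125+1×2.3125] = 1×3.4375 in, A_gv = 1.0742, A_nv = 1×(3.4375 − 1.5×0.75)×0.3125 = 0.72266 in²; tension to near edge: (1.3125 − 0.5×0.75)×0.3125 = 0.29297 in². R_n = min(0.6×70×0.72266, 0.6×50×1.0742) + 1.0×70×0.29297 = min(30.352, 32.226) + 20.508 = 50.86 kips. φR_n = 0.75 × 50.86 = 38.1 kips.
Governing: min(77.3, 40.0, 64.6, 65.9, 38.1) = 38.1 kips → block shear.

38.1 kips (block shear governs)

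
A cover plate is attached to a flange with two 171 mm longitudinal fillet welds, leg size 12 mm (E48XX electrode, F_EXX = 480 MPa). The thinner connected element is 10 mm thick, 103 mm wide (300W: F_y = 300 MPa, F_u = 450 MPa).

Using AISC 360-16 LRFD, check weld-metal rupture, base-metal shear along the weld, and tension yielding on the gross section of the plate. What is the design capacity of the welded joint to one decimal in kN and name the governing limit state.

278.1 kN (gross-section yield governs)

Weld metal: throat = 0.707×12 = 8.484 mm, L = 2×171 = 342 mm. φR_n = 0.75 × 0.6 × 480 × 8.484 × 342 = 626.7 kN.
Base metal shear (10 mm plate): yield φR_n = 1.0×0.6×300×10×342 = 615.6 kN; rupture φR_n = 0.75×0.6×450×10×342 = 692.6 kN; take 615.6 kN (yield).
Tension yield (gross): A_g = 103×10 = 1030 mm². φR_n = 0.90 × 300 × 1030 = 278.1 kN.
Governing: min(626.7, 615.6, 278.1) = 278.1 kN → gross-section yield.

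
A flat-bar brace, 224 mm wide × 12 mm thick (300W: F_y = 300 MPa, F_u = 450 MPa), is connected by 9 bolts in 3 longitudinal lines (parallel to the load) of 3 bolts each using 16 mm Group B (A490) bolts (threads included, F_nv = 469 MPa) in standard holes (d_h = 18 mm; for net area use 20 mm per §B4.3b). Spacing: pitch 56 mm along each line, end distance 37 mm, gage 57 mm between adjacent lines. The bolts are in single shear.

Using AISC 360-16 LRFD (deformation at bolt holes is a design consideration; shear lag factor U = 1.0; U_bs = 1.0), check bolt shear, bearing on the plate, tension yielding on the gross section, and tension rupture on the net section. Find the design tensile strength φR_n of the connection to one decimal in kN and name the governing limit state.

636.5 kN (bolt shear governs)

Bolt shear: A_b = π(16)²/4 = 201.06 mm². φR_n = 0.75 × 469 × 201.06 × 9 × 1 = 636.5 kN.
Bearing (12 mm plate, F_u = 450 MPa): end bolts L_c = 37 − 18/2 = 28, R_n = min(1.2×28×12×450, 2.4×16×12×450) = 181.44 kN/bolt; interior L_c = 56 − 18 = 38, R_n = 207.36 kN/bolt. φR_n = 0.75 × (3×181.44 + 6×207.36) = 1341.4 kN.
Tension yield (gross): A_g = 224×12 = 2688 mm². φR_n = 0.90 × 300 × 2688 = 725.8 kN.
Tension rupture (net): A_n = (224 − 3×20)×12 = 1968 mm² (U = 1.0, A_e = A_n). φR_n = 0.75 × 450 × 1968 = 664.2 kN.
Governing: min(636.5, 1341.4, 725.8, 664.2) = 636.5 kN → bolt shear.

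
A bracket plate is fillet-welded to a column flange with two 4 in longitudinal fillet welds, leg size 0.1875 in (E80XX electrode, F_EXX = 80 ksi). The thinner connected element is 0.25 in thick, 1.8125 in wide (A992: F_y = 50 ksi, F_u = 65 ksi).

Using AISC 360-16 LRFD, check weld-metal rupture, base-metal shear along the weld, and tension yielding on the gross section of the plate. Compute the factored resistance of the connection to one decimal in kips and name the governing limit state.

Weld metal: throat = 0.707×0.1875 = 0.13256 in, L = 2×4 = 8 in. φR_n = 0.75 × 0.6 × 80 × 0.13256 × 8 = 38.2 kips.
Base metal shear (0.25 in plate): yield φR_n = 1.0×0.6×50×0.25×8 = 60.0 kips; rupture φR_n = 0.75×0.6×65×0.25×8 = 58.5 kips; take 58.5 kips (rupture).
Tension yield (gross): A_g = 1.8125×0.25 = 0.45313 in². φR_n = 0.90 × 50 × 0.45313 = 20.4 kips.
Governing: min(38.2, 58.5, 20.4) = 20.4 kips → gross-section yield.

20.4 kips (gross-section yield governs)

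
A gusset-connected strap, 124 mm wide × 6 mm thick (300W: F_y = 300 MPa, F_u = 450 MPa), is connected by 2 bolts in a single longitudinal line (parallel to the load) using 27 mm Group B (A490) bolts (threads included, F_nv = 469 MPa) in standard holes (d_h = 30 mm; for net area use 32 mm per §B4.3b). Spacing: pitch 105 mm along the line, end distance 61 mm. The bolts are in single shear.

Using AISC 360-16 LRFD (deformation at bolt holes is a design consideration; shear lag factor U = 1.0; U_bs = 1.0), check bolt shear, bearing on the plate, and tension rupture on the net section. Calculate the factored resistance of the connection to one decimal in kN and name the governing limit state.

186.3 kN (net-section rupture governs)

Bolt shear: A_b = π(27)²/4 = 572.56 mm². φR_n = 0.75 × 469 × 572.56 × 2 × 1 = 402.8 kN.
Bearing (6 mm plate, F_u = 450 MPa): end bolts L_c = 61 − 30/2 = 46, R_n = min(1.2×46×6×450, 2.4×27×6×450) = 149.04 kN/bolt; interior L_c = 105 − 30 = 75, R_n = 174.96 kN/bolt. φR_n = 0.75 × (1×149.04 + 1×174.96) = 243.0 kN.
Tension rupture (net): A_n = (124 − 1×32)×6 = 552 mm² (U = 1.0, A_e = A_n). φR_n = 0.75 × 450 × 552 = 186.3 kN.
Governing: min(402.8, 243.0, 186.3) = 186.3 kN → net-section rupture.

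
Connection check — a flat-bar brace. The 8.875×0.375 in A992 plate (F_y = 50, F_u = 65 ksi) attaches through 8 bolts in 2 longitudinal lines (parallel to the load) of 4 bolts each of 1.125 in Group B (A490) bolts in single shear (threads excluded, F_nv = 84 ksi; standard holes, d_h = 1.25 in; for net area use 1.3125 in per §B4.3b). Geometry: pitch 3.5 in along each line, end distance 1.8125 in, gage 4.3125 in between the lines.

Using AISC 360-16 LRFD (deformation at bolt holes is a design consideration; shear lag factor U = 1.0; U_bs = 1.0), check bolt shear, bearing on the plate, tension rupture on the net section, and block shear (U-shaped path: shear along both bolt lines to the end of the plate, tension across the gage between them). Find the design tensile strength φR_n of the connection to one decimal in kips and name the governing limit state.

114.3 kips (net-section rupture governs)

Bolt shear: A_b = π(1.125)²/4 = 0.99402 in². φR_n = 0.75 × 84 × 0.99402 × 8 × 1 = 501.0 kips.
Bearing (0.375 in plate, F_u = 65 ksi): end bolts L_c = 1.8125 − 1.25/2 = 1.1875, R_n = min(1.2×1.1875×0.375×65, 2.4×1.125×0.375×65) = 34.734 kips/bolt; interior L_c = 3.5 − 1.25 = 2.25, R_n = 65.813 kips/bolt. φR_n = 0.75 × (2×34.734 + 6×65.813) = 348.3 kips.
Tension rupture (net): A_n = (8.875 − 2×1.3125)×0.375 = 2.3438 in² (U = 1.0, A_e = A_n). φR_n = 0.75 × 65 × 2.3438 = 114.3 kips.
Block shear: shear path 2×[1.8125+3×3.5] = 2×12.3125 in, A_gv = 9.2344, A_nv = 2×(12.3125 − 3.5×1.3125)×0.375 = 5.7891 in²; tension across gage: (4.3125 − 1×1.3125)×0.375 = 1.125 in². R_n = min(0.6×65×5.7891, 0.6×50×9.2344) + 1.0×65×1.125 = min(225.77, 277.03) + 73.125 = 298.9 kips. φR_n = 0.75 × 298.9 = 224.2 kips.
Governing: min(501.0, 348.3, 114.3, 224.2) = 114.3 kips → net-section rupture.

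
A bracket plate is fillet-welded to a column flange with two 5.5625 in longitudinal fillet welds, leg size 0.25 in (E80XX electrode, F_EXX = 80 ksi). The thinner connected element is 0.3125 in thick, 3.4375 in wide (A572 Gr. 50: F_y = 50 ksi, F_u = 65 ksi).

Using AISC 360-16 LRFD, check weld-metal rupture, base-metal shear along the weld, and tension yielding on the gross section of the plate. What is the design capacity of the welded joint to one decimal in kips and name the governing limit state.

Weld metal: throat = 0.707×0.25 = 0.17675 in, L = 2×5.5625 = 11.125 in. φR_n = 0.75 × 0.6 × 80 × 0.17675 × 11.125 = 70.8 kips.
Base metal shear (0.3125 in plate): yield φR_n = 1.0×0.6×50×0.3125×11.125 = 104.3 kips; rupture φR_n = 0.75×0.6×65×0.3125×11.125 = 101.7 kips; take 101.7 kips (rupture).
Tension yield (gross): A_g = 3.4375×0.3125 = 1.0742 in². φR_n = 0.90 × 50 × 1.0742 = 48.3 kips.
Governing: min(70.8, 101.7, 48.3) = 48.3 kips → gross-section yield.

48.3 kips (gross-section yield governs)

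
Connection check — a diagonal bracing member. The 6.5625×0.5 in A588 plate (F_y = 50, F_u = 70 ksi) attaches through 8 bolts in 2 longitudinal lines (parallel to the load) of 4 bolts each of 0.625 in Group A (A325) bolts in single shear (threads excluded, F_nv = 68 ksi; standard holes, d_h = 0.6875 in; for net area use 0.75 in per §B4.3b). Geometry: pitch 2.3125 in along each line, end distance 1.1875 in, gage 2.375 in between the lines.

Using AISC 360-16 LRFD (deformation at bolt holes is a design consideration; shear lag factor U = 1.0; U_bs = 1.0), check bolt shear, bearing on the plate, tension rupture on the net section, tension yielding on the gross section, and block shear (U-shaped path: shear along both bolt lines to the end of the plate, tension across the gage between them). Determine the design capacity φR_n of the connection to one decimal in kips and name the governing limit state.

125.2 kips (bolt shear governs)

Bolt shear: A_b = π(0.625)²/4 = 0.3068 in². φR_n = 0.75 × 68 × 0.3068 × 8 × 1 = 125.2 kips.
Bearing (0.5 in plate, F_u = 70 ksi): end bolts L_c = 1.1875 − 0.6875/2 = 0.84375, R_n = min(1.2×0.84375×0.5×70, 2.4×0.625×0.5×70) = 35.438 kips/bolt; interior L_c = 2.3125 − 0.6875 = 1.625, R_n = 52.5 kips/bolt. φR_n = 0.75 × (2×35.438 + 6×52.5) = 289.4 kips.
Tension rupture (net): A_n = (6.5625 − 2×0.75)×0.5 = 2.5313 in² (U = 1.0, A_e = A_n). φR_n = 0.75 × 70 × 2.5313 = 132.9 kips.
Tension yield (gross): A_g = 6.5625×0.5 = 3.2813 in². φR_n = 0.90 × 50 × 3.2813 = 147.7 kips.
Block shear: shear path 2×[1.1875+3×2.3125] = 2×8.125 in, A_gv = 8.125, A_nv = 2×(8.125 − 3.5×0.75)×0.5 = 5.5 in²; tension across gage: (2.375 − 1×0.75)×0.5 = 0.8125 in². R_n = min(0.6×70×5.5, 0.6×50×8.125) + 1.0×70×0.8125 = min(231, 243.75) + 56.875 = 287.88 kips. φR_n = 0.75 × 287.88 = 215.9 kips.
Governing: min(125.2, 289.4, 132.9, 147.7, 215.9) = 125.2 kips → bolt shear.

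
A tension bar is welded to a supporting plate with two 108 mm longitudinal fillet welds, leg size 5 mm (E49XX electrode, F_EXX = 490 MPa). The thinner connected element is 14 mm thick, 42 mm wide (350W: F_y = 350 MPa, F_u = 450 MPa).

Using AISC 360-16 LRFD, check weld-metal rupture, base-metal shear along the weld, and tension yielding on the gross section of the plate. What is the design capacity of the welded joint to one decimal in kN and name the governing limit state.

168.4 kN (weld metal governs)

Weld metal: throat = 0.707×5 = 3.535 mm, L = 2×108 = 216 mm. φR_n = 0.75 × 0.6 × 490 × 3.535 × 216 = 168.4 kN.
Base metal shear (14 mm plate): yield φR_n = 1.0×0.6×350×14×216 = 635.0 kN; rupture φR_n = 0.75×0.6×450×14×216 = 612.4 kN; take 612.4 kN (rupture).
Tension yield (gross): A_g = 42×14 = 588 mm². φR_n = 0.90 × 350 × 588 = 185.2 kN.
Governing: min(168.4, 612.4, 185.2) = 168.4 kN → weld metal.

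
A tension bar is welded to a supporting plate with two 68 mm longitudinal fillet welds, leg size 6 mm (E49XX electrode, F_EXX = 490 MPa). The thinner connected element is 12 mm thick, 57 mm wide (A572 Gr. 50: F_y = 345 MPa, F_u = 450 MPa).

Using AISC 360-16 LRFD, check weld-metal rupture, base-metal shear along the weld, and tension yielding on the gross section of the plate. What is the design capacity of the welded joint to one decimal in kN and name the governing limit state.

127.2 kN (weld metal governs)

Weld metal: throat = 0.707×6 = 4.242 mm, L = 2×68 = 136 mm. φR_n = 0.75 × 0.6 × 490 × 4.242 × 136 = 127.2 kN.
Base metal shear (12 mm plate): yield φR_n = 1.0×0.6×345×12×136 = 337.8 kN; rupture φR_n = 0.75×0.6×450×12×136 = 330.5 kN; take 330.5 kN (rupture).
Tension yield (gross): A_g = 57×12 = 684 mm². φR_n = 0.90 × 345 × 684 = 212.4 kN.
Governing: min(127.2, 330.5, 212.4) = 127.2 kN → weld metal.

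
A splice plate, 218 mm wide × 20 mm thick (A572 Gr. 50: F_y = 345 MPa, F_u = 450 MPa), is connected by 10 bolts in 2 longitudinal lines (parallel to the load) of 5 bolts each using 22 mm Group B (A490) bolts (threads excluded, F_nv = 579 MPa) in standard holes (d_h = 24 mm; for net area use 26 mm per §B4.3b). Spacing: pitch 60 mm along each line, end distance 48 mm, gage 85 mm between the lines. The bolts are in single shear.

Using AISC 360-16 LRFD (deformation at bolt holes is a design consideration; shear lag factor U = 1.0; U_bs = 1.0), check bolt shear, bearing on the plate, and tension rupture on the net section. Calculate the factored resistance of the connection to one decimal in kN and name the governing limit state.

1120.5 kN (net-section rupture governs)

Bolt shear: A_b = π(22)²/4 = 380.13 mm². φR_n = 0.75 × 579 × 380.13 × 10 × 1 = 1650.7 kN.
Bearing (20 mm plate, F_u = 450 MPa): end bolts L_c = 48 − 24/2 = 36, R_n = min(1.2×36×20×450, 2.4×22×20×450) = 388.8 kN/bolt; interior L_c = 60 − 24 = 36, R_n = 388.8 kN/bolt. φR_n = 0.75 × (2×388.8 + 8×388.8) = 2916.0 kN.
Tension rupture (net): A_n = (218 − 2×26)×20 = 3320 mm² (U = 1.0, A_e = A_n). φR_n = 0.75 × 450 × 3320 = 1120.5 kN.
Governing: min(1650.7, 2916.0, 1120.5) = 1120.5 kN → net-section rupture.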